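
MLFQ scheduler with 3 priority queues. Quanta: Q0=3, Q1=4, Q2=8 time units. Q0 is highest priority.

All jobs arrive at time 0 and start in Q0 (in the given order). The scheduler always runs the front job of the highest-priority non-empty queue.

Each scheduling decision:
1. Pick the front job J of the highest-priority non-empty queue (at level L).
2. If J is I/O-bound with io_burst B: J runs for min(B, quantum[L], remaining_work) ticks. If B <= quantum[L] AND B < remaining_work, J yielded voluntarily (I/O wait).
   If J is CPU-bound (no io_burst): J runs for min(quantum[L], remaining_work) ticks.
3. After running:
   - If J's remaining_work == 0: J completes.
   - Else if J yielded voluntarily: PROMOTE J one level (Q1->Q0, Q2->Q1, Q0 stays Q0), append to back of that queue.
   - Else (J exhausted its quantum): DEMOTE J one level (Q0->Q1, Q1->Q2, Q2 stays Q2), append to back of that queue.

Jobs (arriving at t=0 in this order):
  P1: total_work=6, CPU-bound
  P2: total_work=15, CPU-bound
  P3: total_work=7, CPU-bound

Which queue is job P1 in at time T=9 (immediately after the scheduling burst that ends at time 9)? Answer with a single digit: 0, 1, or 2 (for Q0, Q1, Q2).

Answer: 1

Derivation:
t=0-3: P1@Q0 runs 3, rem=3, quantum used, demote→Q1. Q0=[P2,P3] Q1=[P1] Q2=[]
t=3-6: P2@Q0 runs 3, rem=12, quantum used, demote→Q1. Q0=[P3] Q1=[P1,P2] Q2=[]
t=6-9: P3@Q0 runs 3, rem=4, quantum used, demote→Q1. Q0=[] Q1=[P1,P2,P3] Q2=[]
t=9-12: P1@Q1 runs 3, rem=0, completes. Q0=[] Q1=[P2,P3] Q2=[]
t=12-16: P2@Q1 runs 4, rem=8, quantum used, demote→Q2. Q0=[] Q1=[P3] Q2=[P2]
t=16-20: P3@Q1 runs 4, rem=0, completes. Q0=[] Q1=[] Q2=[P2]
t=20-28: P2@Q2 runs 8, rem=0, completes. Q0=[] Q1=[] Q2=[]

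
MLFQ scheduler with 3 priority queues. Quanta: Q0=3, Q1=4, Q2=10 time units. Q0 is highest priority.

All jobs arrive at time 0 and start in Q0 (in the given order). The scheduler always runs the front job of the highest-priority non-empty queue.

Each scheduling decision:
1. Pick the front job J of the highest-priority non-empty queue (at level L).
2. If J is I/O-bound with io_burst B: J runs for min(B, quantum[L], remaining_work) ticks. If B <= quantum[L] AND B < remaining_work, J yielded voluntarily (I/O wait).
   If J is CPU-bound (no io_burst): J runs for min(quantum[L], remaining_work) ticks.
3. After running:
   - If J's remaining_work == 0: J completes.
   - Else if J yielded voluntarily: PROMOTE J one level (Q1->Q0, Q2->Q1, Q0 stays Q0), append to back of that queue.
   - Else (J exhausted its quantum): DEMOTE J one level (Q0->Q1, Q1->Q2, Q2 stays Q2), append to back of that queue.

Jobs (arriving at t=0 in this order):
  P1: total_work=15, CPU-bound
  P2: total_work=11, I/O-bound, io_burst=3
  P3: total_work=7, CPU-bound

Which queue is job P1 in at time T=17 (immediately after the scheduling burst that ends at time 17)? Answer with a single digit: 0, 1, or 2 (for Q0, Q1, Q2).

Answer: 1

Derivation:
t=0-3: P1@Q0 runs 3, rem=12, quantum used, demote→Q1. Q0=[P2,P3] Q1=[P1] Q2=[]
t=3-6: P2@Q0 runs 3, rem=8, I/O yield, promote→Q0. Q0=[P3,P2] Q1=[P1] Q2=[]
t=6-9: P3@Q0 runs 3, rem=4, quantum used, demote→Q1. Q0=[P2] Q1=[P1,P3] Q2=[]
t=9-12: P2@Q0 runs 3, rem=5, I/O yield, promote→Q0. Q0=[P2] Q1=[P1,P3] Q2=[]
t=12-15: P2@Q0 runs 3, rem=2, I/O yield, promote→Q0. Q0=[P2] Q1=[P1,P3] Q2=[]
t=15-17: P2@Q0 runs 2, rem=0, completes. Q0=[] Q1=[P1,P3] Q2=[]
t=17-21: P1@Q1 runs 4, rem=8, quantum used, demote→Q2. Q0=[] Q1=[P3] Q2=[P1]
t=21-25: P3@Q1 runs 4, rem=0, completes. Q0=[] Q1=[] Q2=[P1]
t=25-33: P1@Q2 runs 8, rem=0, completes. Q0=[] Q1=[] Q2=[]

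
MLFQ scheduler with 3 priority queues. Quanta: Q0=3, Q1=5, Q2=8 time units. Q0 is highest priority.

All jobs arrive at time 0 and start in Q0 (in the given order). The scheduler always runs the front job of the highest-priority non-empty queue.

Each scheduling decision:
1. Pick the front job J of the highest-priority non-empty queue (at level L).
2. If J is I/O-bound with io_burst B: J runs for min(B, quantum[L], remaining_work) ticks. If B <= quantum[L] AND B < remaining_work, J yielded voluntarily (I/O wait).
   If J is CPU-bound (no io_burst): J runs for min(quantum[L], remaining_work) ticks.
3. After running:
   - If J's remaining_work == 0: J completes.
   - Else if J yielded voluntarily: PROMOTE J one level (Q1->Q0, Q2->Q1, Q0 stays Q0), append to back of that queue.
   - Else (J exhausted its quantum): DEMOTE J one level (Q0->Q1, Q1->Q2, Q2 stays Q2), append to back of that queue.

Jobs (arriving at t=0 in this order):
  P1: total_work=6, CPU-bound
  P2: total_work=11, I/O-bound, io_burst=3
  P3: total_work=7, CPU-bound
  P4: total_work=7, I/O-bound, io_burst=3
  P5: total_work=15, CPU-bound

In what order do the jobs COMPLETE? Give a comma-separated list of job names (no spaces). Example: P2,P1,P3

t=0-3: P1@Q0 runs 3, rem=3, quantum used, demote→Q1. Q0=[P2,P3,P4,P5] Q1=[P1] Q2=[]
t=3-6: P2@Q0 runs 3, rem=8, I/O yield, promote→Q0. Q0=[P3,P4,P5,P2] Q1=[P1] Q2=[]
t=6-9: P3@Q0 runs 3, rem=4, quantum used, demote→Q1. Q0=[P4,P5,P2] Q1=[P1,P3] Q2=[]
t=9-12: P4@Q0 runs 3, rem=4, I/O yield, promote→Q0. Q0=[P5,P2,P4] Q1=[P1,P3] Q2=[]
t=12-15: P5@Q0 runs 3, rem=12, quantum used, demote→Q1. Q0=[P2,P4] Q1=[P1,P3,P5] Q2=[]
t=15-18: P2@Q0 runs 3, rem=5, I/O yield, promote→Q0. Q0=[P4,P2] Q1=[P1,P3,P5] Q2=[]
t=18-21: P4@Q0 runs 3, rem=1, I/O yield, promote→Q0. Q0=[P2,P4] Q1=[P1,P3,P5] Q2=[]
t=21-24: P2@Q0 runs 3, rem=2, I/O yield, promote→Q0. Q0=[P4,P2] Q1=[P1,P3,P5] Q2=[]
t=24-25: P4@Q0 runs 1, rem=0, completes. Q0=[P2] Q1=[P1,P3,P5] Q2=[]
t=25-27: P2@Q0 runs 2, rem=0, completes. Q0=[] Q1=[P1,P3,P5] Q2=[]
t=27-30: P1@Q1 runs 3, rem=0, completes. Q0=[] Q1=[P3,P5] Q2=[]
t=30-34: P3@Q1 runs 4, rem=0, completes. Q0=[] Q1=[P5] Q2=[]
t=34-39: P5@Q1 runs 5, rem=7, quantum used, demote→Q2. Q0=[] Q1=[] Q2=[P5]
t=39-46: P5@Q2 runs 7, rem=0, completes. Q0=[] Q1=[] Q2=[]

Answer: P4,P2,P1,P3,P5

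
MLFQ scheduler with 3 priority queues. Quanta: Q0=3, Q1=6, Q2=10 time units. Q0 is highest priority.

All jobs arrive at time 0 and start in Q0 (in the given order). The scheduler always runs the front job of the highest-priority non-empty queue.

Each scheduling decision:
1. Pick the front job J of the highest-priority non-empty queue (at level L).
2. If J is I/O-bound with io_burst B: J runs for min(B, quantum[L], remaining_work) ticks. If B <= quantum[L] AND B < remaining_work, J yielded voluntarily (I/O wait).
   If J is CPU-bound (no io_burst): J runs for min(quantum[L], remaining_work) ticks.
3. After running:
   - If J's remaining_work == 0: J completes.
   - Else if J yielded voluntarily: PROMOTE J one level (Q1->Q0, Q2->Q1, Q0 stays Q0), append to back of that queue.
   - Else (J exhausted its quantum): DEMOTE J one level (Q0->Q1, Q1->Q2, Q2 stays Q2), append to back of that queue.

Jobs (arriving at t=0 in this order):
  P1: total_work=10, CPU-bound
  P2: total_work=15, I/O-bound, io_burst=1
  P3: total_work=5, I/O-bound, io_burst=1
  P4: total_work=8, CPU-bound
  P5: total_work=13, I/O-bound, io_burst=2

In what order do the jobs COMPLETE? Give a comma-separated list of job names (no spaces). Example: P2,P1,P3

Answer: P3,P5,P2,P4,P1

Derivation:
t=0-3: P1@Q0 runs 3, rem=7, quantum used, demote→Q1. Q0=[P2,P3,P4,P5] Q1=[P1] Q2=[]
t=3-4: P2@Q0 runs 1, rem=14, I/O yield, promote→Q0. Q0=[P3,P4,P5,P2] Q1=[P1] Q2=[]
t=4-5: P3@Q0 runs 1, rem=4, I/O yield, promote→Q0. Q0=[P4,P5,P2,P3] Q1=[P1] Q2=[]
t=5-8: P4@Q0 runs 3, rem=5, quantum used, demote→Q1. Q0=[P5,P2,P3] Q1=[P1,P4] Q2=[]
t=8-10: P5@Q0 runs 2, rem=11, I/O yield, promote→Q0. Q0=[P2,P3,P5] Q1=[P1,P4] Q2=[]
t=10-11: P2@Q0 runs 1, rem=13, I/O yield, promote→Q0. Q0=[P3,P5,P2] Q1=[P1,P4] Q2=[]
t=11-12: P3@Q0 runs 1, rem=3, I/O yield, promote→Q0. Q0=[P5,P2,P3] Q1=[P1,P4] Q2=[]
t=12-14: P5@Q0 runs 2, rem=9, I/O yield, promote→Q0. Q0=[P2,P3,P5] Q1=[P1,P4] Q2=[]
t=14-15: P2@Q0 runs 1, rem=12, I/O yield, promote→Q0. Q0=[P3,P5,P2] Q1=[P1,P4] Q2=[]
t=15-16: P3@Q0 runs 1, rem=2, I/O yield, promote→Q0. Q0=[P5,P2,P3] Q1=[P1,P4] Q2=[]
t=16-18: P5@Q0 runs 2, rem=7, I/O yield, promote→Q0. Q0=[P2,P3,P5] Q1=[P1,P4] Q2=[]
t=18-19: P2@Q0 runs 1, rem=11, I/O yield, promote→Q0. Q0=[P3,P5,P2] Q1=[P1,P4] Q2=[]
t=19-20: P3@Q0 runs 1, rem=1, I/O yield, promote→Q0. Q0=[P5,P2,P3] Q1=[P1,P4] Q2=[]
t=20-22: P5@Q0 runs 2, rem=5, I/O yield, promote→Q0. Q0=[P2,P3,P5] Q1=[P1,P4] Q2=[]
t=22-23: P2@Q0 runs 1, rem=10, I/O yield, promote→Q0. Q0=[P3,P5,P2] Q1=[P1,P4] Q2=[]
t=23-24: P3@Q0 runs 1, rem=0, completes. Q0=[P5,P2] Q1=[P1,P4] Q2=[]
t=24-26: P5@Q0 runs 2, rem=3, I/O yield, promote→Q0. Q0=[P2,P5] Q1=[P1,P4] Q2=[]
t=26-27: P2@Q0 runs 1, rem=9, I/O yield, promote→Q0. Q0=[P5,P2] Q1=[P1,P4] Q2=[]
t=27-29: P5@Q0 runs 2, rem=1, I/O yield, promote→Q0. Q0=[P2,P5] Q1=[P1,P4] Q2=[]
t=29-30: P2@Q0 runs 1, rem=8, I/O yield, promote→Q0. Q0=[P5,P2] Q1=[P1,P4] Q2=[]
t=30-31: P5@Q0 runs 1, rem=0, completes. Q0=[P2] Q1=[P1,P4] Q2=[]
t=31-32: P2@Q0 runs 1, rem=7, I/O yield, promote→Q0. Q0=[P2] Q1=[P1,P4] Q2=[]
t=32-33: P2@Q0 runs 1, rem=6, I/O yield, promote→Q0. Q0=[P2] Q1=[P1,P4] Q2=[]
t=33-34: P2@Q0 runs 1, rem=5, I/O yield, promote→Q0. Q0=[P2] Q1=[P1,P4] Q2=[]
t=34-35: P2@Q0 runs 1, rem=4, I/O yield, promote→Q0. Q0=[P2] Q1=[P1,P4] Q2=[]
t=35-36: P2@Q0 runs 1, rem=3, I/O yield, promote→Q0. Q0=[P2] Q1=[P1,P4] Q2=[]
t=36-37: P2@Q0 runs 1, rem=2, I/O yield, promote→Q0. Q0=[P2] Q1=[P1,P4] Q2=[]
t=37-38: P2@Q0 runs 1, rem=1, I/O yield, promote→Q0. Q0=[P2] Q1=[P1,P4] Q2=[]
t=38-39: P2@Q0 runs 1, rem=0, completes. Q0=[] Q1=[P1,P4] Q2=[]
t=39-45: P1@Q1 runs 6, rem=1, quantum used, demote→Q2. Q0=[] Q1=[P4] Q2=[P1]
t=45-50: P4@Q1 runs 5, rem=0, completes. Q0=[] Q1=[] Q2=[P1]
t=50-51: P1@Q2 runs 1, rem=0, completes. Q0=[] Q1=[] Q2=[]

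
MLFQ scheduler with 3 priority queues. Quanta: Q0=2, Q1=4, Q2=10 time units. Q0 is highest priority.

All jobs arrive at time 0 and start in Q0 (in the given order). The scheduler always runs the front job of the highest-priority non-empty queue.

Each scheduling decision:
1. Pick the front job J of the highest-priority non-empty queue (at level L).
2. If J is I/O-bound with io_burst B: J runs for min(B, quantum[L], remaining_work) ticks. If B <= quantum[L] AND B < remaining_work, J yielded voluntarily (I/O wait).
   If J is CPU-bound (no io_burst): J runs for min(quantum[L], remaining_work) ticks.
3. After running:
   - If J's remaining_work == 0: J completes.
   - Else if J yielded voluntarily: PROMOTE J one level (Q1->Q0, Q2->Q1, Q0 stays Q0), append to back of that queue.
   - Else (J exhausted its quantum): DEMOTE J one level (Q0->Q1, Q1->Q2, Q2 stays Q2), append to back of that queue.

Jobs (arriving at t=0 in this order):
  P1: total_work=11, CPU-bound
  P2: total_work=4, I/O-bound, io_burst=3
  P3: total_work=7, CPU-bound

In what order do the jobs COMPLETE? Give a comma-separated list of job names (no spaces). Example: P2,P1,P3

Answer: P2,P1,P3

Derivation:
t=0-2: P1@Q0 runs 2, rem=9, quantum used, demote→Q1. Q0=[P2,P3] Q1=[P1] Q2=[]
t=2-4: P2@Q0 runs 2, rem=2, quantum used, demote→Q1. Q0=[P3] Q1=[P1,P2] Q2=[]
t=4-6: P3@Q0 runs 2, rem=5, quantum used, demote→Q1. Q0=[] Q1=[P1,P2,P3] Q2=[]
t=6-10: P1@Q1 runs 4, rem=5, quantum used, demote→Q2. Q0=[] Q1=[P2,P3] Q2=[P1]
t=10-12: P2@Q1 runs 2, rem=0, completes. Q0=[] Q1=[P3] Q2=[P1]
t=12-16: P3@Q1 runs 4, rem=1, quantum used, demote→Q2. Q0=[] Q1=[] Q2=[P1,P3]
t=16-21: P1@Q2 runs 5, rem=0, completes. Q0=[] Q1=[] Q2=[P3]
t=21-22: P3@Q2 runs 1, rem=0, completes. Q0=[] Q1=[] Q2=[]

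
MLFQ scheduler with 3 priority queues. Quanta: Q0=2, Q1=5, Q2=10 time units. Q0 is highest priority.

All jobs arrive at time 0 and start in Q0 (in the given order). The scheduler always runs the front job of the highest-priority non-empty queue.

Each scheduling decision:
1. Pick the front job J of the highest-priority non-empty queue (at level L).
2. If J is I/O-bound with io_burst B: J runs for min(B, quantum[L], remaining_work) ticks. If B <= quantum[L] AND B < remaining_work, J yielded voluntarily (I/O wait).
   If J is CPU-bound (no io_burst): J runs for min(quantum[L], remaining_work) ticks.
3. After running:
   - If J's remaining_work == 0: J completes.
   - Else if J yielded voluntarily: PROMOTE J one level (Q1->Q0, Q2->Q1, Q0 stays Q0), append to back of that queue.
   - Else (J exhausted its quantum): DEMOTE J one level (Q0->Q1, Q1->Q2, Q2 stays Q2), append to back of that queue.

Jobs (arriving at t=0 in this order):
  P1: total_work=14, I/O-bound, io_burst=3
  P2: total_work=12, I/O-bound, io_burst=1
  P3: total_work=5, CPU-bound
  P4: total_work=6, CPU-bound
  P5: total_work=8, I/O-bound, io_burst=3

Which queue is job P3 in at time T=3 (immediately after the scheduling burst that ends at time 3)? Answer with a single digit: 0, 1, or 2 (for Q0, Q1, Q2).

Answer: 0

Derivation:
t=0-2: P1@Q0 runs 2, rem=12, quantum used, demote→Q1. Q0=[P2,P3,P4,P5] Q1=[P1] Q2=[]
t=2-3: P2@Q0 runs 1, rem=11, I/O yield, promote→Q0. Q0=[P3,P4,P5,P2] Q1=[P1] Q2=[]
t=3-5: P3@Q0 runs 2, rem=3, quantum used, demote→Q1. Q0=[P4,P5,P2] Q1=[P1,P3] Q2=[]
t=5-7: P4@Q0 runs 2, rem=4, quantum used, demote→Q1. Q0=[P5,P2] Q1=[P1,P3,P4] Q2=[]
t=7-9: P5@Q0 runs 2, rem=6, quantum used, demote→Q1. Q0=[P2] Q1=[P1,P3,P4,P5] Q2=[]
t=9-10: P2@Q0 runs 1, rem=10, I/O yield, promote→Q0. Q0=[P2] Q1=[P1,P3,P4,P5] Q2=[]
t=10-11: P2@Q0 runs 1, rem=9, I/O yield, promote→Q0. Q0=[P2] Q1=[P1,P3,P4,P5] Q2=[]
t=11-12: P2@Q0 runs 1, rem=8, I/O yield, promote→Q0. Q0=[P2] Q1=[P1,P3,P4,P5] Q2=[]
t=12-13: P2@Q0 runs 1, rem=7, I/O yield, promote→Q0. Q0=[P2] Q1=[P1,P3,P4,P5] Q2=[]
t=13-14: P2@Q0 runs 1, rem=6, I/O yield, promote→Q0. Q0=[P2] Q1=[P1,P3,P4,P5] Q2=[]
t=14-15: P2@Q0 runs 1, rem=5, I/O yield, promote→Q0. Q0=[P2] Q1=[P1,P3,P4,P5] Q2=[]
t=15-16: P2@Q0 runs 1, rem=4, I/O yield, promote→Q0. Q0=[P2] Q1=[P1,P3,P4,P5] Q2=[]
t=16-17: P2@Q0 runs 1, rem=3, I/O yield, promote→Q0. Q0=[P2] Q1=[P1,P3,P4,P5] Q2=[]
t=17-18: P2@Q0 runs 1, rem=2, I/O yield, promote→Q0. Q0=[P2] Q1=[P1,P3,P4,P5] Q2=[]
t=18-19: P2@Q0 runs 1, rem=1, I/O yield, promote→Q0. Q0=[P2] Q1=[P1,P3,P4,P5] Q2=[]
t=19-20: P2@Q0 runs 1, rem=0, completes. Q0=[] Q1=[P1,P3,P4,P5] Q2=[]
t=20-23: P1@Q1 runs 3, rem=9, I/O yield, promote→Q0. Q0=[P1] Q1=[P3,P4,P5] Q2=[]
t=23-25: P1@Q0 runs 2, rem=7, quantum used, demote→Q1. Q0=[] Q1=[P3,P4,P5,P1] Q2=[]
t=25-28: P3@Q1 runs 3, rem=0, completes. Q0=[] Q1=[P4,P5,P1] Q2=[]
t=28-32: P4@Q1 runs 4, rem=0, completes. Q0=[] Q1=[P5,P1] Q2=[]
t=32-35: P5@Q1 runs 3, rem=3, I/O yield, promote→Q0. Q0=[P5] Q1=[P1] Q2=[]
t=35-37: P5@Q0 runs 2, rem=1, quantum used, demote→Q1. Q0=[] Q1=[P1,P5] Q2=[]
t=37-40: P1@Q1 runs 3, rem=4, I/O yield, promote→Q0. Q0=[P1] Q1=[P5] Q2=[]
t=40-42: P1@Q0 runs 2, rem=2, quantum used, demote→Q1. Q0=[] Q1=[P5,P1] Q2=[]
t=42-43: P5@Q1 runs 1, rem=0, completes. Q0=[] Q1=[P1] Q2=[]
t=43-45: P1@Q1 runs 2, rem=0, completes. Q0=[] Q1=[] Q2=[]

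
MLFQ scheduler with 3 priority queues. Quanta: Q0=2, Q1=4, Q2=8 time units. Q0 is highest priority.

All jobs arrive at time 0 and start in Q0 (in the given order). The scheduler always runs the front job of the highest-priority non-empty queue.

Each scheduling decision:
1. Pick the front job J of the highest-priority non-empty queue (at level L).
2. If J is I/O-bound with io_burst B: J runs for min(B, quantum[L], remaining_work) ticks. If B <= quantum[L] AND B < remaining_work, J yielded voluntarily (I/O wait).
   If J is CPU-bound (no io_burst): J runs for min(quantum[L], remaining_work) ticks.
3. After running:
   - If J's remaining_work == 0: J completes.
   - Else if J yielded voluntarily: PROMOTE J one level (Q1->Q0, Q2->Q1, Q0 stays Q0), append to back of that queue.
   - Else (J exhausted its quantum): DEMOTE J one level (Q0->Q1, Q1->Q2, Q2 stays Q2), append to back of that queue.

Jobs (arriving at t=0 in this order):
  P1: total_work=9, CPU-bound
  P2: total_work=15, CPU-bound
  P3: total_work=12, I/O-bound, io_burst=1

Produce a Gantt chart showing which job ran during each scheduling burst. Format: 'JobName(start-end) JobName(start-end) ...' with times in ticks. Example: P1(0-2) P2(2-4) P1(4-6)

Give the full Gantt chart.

Answer: P1(0-2) P2(2-4) P3(4-5) P3(5-6) P3(6-7) P3(7-8) P3(8-9) P3(9-10) P3(10-11) P3(11-12) P3(12-13) P3(13-14) P3(14-15) P3(15-16) P1(16-20) P2(20-24) P1(24-27) P2(27-35) P2(35-36)

Derivation:
t=0-2: P1@Q0 runs 2, rem=7, quantum used, demote→Q1. Q0=[P2,P3] Q1=[P1] Q2=[]
t=2-4: P2@Q0 runs 2, rem=13, quantum used, demote→Q1. Q0=[P3] Q1=[P1,P2] Q2=[]
t=4-5: P3@Q0 runs 1, rem=11, I/O yield, promote→Q0. Q0=[P3] Q1=[P1,P2] Q2=[]
t=5-6: P3@Q0 runs 1, rem=10, I/O yield, promote→Q0. Q0=[P3] Q1=[P1,P2] Q2=[]
t=6-7: P3@Q0 runs 1, rem=9, I/O yield, promote→Q0. Q0=[P3] Q1=[P1,P2] Q2=[]
t=7-8: P3@Q0 runs 1, rem=8, I/O yield, promote→Q0. Q0=[P3] Q1=[P1,P2] Q2=[]
t=8-9: P3@Q0 runs 1, rem=7, I/O yield, promote→Q0. Q0=[P3] Q1=[P1,P2] Q2=[]
t=9-10: P3@Q0 runs 1, rem=6, I/O yield, promote→Q0. Q0=[P3] Q1=[P1,P2] Q2=[]
t=10-11: P3@Q0 runs 1, rem=5, I/O yield, promote→Q0. Q0=[P3] Q1=[P1,P2] Q2=[]
t=11-12: P3@Q0 runs 1, rem=4, I/O yield, promote→Q0. Q0=[P3] Q1=[P1,P2] Q2=[]
t=12-13: P3@Q0 runs 1, rem=3, I/O yield, promote→Q0. Q0=[P3] Q1=[P1,P2] Q2=[]
t=13-14: P3@Q0 runs 1, rem=2, I/O yield, promote→Q0. Q0=[P3] Q1=[P1,P2] Q2=[]
t=14-15: P3@Q0 runs 1, rem=1, I/O yield, promote→Q0. Q0=[P3] Q1=[P1,P2] Q2=[]
t=15-16: P3@Q0 runs 1, rem=0, completes. Q0=[] Q1=[P1,P2] Q2=[]
t=16-20: P1@Q1 runs 4, rem=3, quantum used, demote→Q2. Q0=[] Q1=[P2] Q2=[P1]
t=20-24: P2@Q1 runs 4, rem=9, quantum used, demote→Q2. Q0=[] Q1=[] Q2=[P1,P2]
t=24-27: P1@Q2 runs 3, rem=0, completes. Q0=[] Q1=[] Q2=[P2]
t=27-35: P2@Q2 runs 8, rem=1, quantum used, demote→Q2. Q0=[] Q1=[] Q2=[P2]
t=35-36: P2@Q2 runs 1, rem=0, completes. Q0=[] Q1=[] Q2=[]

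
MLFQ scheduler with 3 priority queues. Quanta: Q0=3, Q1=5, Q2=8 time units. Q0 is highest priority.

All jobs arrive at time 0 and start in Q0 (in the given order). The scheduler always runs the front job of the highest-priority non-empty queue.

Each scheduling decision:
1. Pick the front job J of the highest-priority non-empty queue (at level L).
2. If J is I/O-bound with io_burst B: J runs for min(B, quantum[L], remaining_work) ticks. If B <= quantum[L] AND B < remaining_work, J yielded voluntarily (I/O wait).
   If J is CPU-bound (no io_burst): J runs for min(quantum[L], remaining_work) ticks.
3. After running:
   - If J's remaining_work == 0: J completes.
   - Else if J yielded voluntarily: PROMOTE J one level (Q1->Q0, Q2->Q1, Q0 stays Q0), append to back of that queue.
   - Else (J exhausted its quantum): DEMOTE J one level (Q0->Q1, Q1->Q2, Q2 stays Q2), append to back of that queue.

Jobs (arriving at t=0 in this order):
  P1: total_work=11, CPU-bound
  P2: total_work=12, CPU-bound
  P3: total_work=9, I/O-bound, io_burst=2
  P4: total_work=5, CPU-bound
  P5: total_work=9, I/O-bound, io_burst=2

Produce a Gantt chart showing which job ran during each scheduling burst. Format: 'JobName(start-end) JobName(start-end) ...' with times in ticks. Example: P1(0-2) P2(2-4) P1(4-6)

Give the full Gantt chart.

Answer: P1(0-3) P2(3-6) P3(6-8) P4(8-11) P5(11-13) P3(13-15) P5(15-17) P3(17-19) P5(19-21) P3(21-23) P5(23-25) P3(25-26) P5(26-27) P1(27-32) P2(32-37) P4(37-39) P1(39-42) P2(42-46)

Derivation:
t=0-3: P1@Q0 runs 3, rem=8, quantum used, demote→Q1. Q0=[P2,P3,P4,P5] Q1=[P1] Q2=[]
t=3-6: P2@Q0 runs 3, rem=9, quantum used, demote→Q1. Q0=[P3,P4,P5] Q1=[P1,P2] Q2=[]
t=6-8: P3@Q0 runs 2, rem=7, I/O yield, promote→Q0. Q0=[P4,P5,P3] Q1=[P1,P2] Q2=[]
t=8-11: P4@Q0 runs 3, rem=2, quantum used, demote→Q1. Q0=[P5,P3] Q1=[P1,P2,P4] Q2=[]
t=11-13: P5@Q0 runs 2, rem=7, I/O yield, promote→Q0. Q0=[P3,P5] Q1=[P1,P2,P4] Q2=[]
t=13-15: P3@Q0 runs 2, rem=5, I/O yield, promote→Q0. Q0=[P5,P3] Q1=[P1,P2,P4] Q2=[]
t=15-17: P5@Q0 runs 2, rem=5, I/O yield, promote→Q0. Q0=[P3,P5] Q1=[P1,P2,P4] Q2=[]
t=17-19: P3@Q0 runs 2, rem=3, I/O yield, promote→Q0. Q0=[P5,P3] Q1=[P1,P2,P4] Q2=[]
t=19-21: P5@Q0 runs 2, rem=3, I/O yield, promote→Q0. Q0=[P3,P5] Q1=[P1,P2,P4] Q2=[]
t=21-23: P3@Q0 runs 2, rem=1, I/O yield, promote→Q0. Q0=[P5,P3] Q1=[P1,P2,P4] Q2=[]
t=23-25: P5@Q0 runs 2, rem=1, I/O yield, promote→Q0. Q0=[P3,P5] Q1=[P1,P2,P4] Q2=[]
t=25-26: P3@Q0 runs 1, rem=0, completes. Q0=[P5] Q1=[P1,P2,P4] Q2=[]
t=26-27: P5@Q0 runs 1, rem=0, completes. Q0=[] Q1=[P1,P2,P4] Q2=[]
t=27-32: P1@Q1 runs 5, rem=3, quantum used, demote→Q2. Q0=[] Q1=[P2,P4] Q2=[P1]
t=32-37: P2@Q1 runs 5, rem=4, quantum used, demote→Q2. Q0=[] Q1=[P4] Q2=[P1,P2]
t=37-39: P4@Q1 runs 2, rem=0, completes. Q0=[] Q1=[] Q2=[P1,P2]
t=39-42: P1@Q2 runs 3, rem=0, completes. Q0=[] Q1=[] Q2=[P2]
t=42-46: P2@Q2 runs 4, rem=0, completes. Q0=[] Q1=[] Q2=[]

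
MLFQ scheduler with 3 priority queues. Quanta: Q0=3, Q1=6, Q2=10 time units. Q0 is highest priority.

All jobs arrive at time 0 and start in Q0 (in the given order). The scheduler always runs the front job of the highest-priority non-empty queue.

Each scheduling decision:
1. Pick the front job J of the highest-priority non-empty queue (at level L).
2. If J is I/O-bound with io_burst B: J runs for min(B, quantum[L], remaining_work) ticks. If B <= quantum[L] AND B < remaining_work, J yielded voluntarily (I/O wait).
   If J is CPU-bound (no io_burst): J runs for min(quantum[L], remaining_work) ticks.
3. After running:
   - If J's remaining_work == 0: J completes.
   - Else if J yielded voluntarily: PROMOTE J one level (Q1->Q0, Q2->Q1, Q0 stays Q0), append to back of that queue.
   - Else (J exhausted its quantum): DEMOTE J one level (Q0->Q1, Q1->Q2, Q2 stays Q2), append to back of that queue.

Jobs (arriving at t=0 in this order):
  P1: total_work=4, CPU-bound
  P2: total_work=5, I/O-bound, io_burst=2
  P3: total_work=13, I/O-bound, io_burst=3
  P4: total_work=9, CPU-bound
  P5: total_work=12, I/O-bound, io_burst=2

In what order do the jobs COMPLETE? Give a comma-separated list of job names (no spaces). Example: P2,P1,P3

Answer: P2,P3,P5,P1,P4

Derivation:
t=0-3: P1@Q0 runs 3, rem=1, quantum used, demote→Q1. Q0=[P2,P3,P4,P5] Q1=[P1] Q2=[]
t=3-5: P2@Q0 runs 2, rem=3, I/O yield, promote→Q0. Q0=[P3,P4,P5,P2] Q1=[P1] Q2=[]
t=5-8: P3@Q0 runs 3, rem=10, I/O yield, promote→Q0. Q0=[P4,P5,P2,P3] Q1=[P1] Q2=[]
t=8-11: P4@Q0 runs 3, rem=6, quantum used, demote→Q1. Q0=[P5,P2,P3] Q1=[P1,P4] Q2=[]
t=11-13: P5@Q0 runs 2, rem=10, I/O yield, promote→Q0. Q0=[P2,P3,P5] Q1=[P1,P4] Q2=[]
t=13-15: P2@Q0 runs 2, rem=1, I/O yield, promote→Q0. Q0=[P3,P5,P2] Q1=[P1,P4] Q2=[]
t=15-18: P3@Q0 runs 3, rem=7, I/O yield, promote→Q0. Q0=[P5,P2,P3] Q1=[P1,P4] Q2=[]
t=18-20: P5@Q0 runs 2, rem=8, I/O yield, promote→Q0. Q0=[P2,P3,P5] Q1=[P1,P4] Q2=[]
t=20-21: P2@Q0 runs 1, rem=0, completes. Q0=[P3,P5] Q1=[P1,P4] Q2=[]
t=21-24: P3@Q0 runs 3, rem=4, I/O yield, promote→Q0. Q0=[P5,P3] Q1=[P1,P4] Q2=[]
t=24-26: P5@Q0 runs 2, rem=6, I/O yield, promote→Q0. Q0=[P3,P5] Q1=[P1,P4] Q2=[]
t=26-29: P3@Q0 runs 3, rem=1, I/O yield, promote→Q0. Q0=[P5,P3] Q1=[P1,P4] Q2=[]
t=29-31: P5@Q0 runs 2, rem=4, I/O yield, promote→Q0. Q0=[P3,P5] Q1=[P1,P4] Q2=[]
t=31-32: P3@Q0 runs 1, rem=0, completes. Q0=[P5] Q1=[P1,P4] Q2=[]
t=32-34: P5@Q0 runs 2, rem=2, I/O yield, promote→Q0. Q0=[P5] Q1=[P1,P4] Q2=[]
t=34-36: P5@Q0 runs 2, rem=0, completes. Q0=[] Q1=[P1,P4] Q2=[]
t=36-37: P1@Q1 runs 1, rem=0, completes. Q0=[] Q1=[P4] Q2=[]
t=37-43: P4@Q1 runs 6, rem=0, completes. Q0=[] Q1=[] Q2=[]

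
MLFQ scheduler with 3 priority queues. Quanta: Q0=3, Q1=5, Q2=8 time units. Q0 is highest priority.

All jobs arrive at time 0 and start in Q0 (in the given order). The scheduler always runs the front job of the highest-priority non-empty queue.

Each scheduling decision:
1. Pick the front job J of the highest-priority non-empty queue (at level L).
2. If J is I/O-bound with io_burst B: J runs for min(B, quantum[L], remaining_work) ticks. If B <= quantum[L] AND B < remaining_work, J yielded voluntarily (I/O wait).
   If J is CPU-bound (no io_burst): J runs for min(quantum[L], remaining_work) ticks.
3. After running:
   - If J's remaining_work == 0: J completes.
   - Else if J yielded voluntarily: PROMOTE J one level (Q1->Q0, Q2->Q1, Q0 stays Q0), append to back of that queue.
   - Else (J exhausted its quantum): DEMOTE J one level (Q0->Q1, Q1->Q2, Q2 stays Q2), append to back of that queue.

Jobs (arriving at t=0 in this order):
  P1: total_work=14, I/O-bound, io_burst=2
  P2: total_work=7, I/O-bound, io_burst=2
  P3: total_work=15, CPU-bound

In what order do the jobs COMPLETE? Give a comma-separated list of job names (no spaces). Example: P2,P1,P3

t=0-2: P1@Q0 runs 2, rem=12, I/O yield, promote→Q0. Q0=[P2,P3,P1] Q1=[] Q2=[]
t=2-4: P2@Q0 runs 2, rem=5, I/O yield, promote→Q0. Q0=[P3,P1,P2] Q1=[] Q2=[]
t=4-7: P3@Q0 runs 3, rem=12, quantum used, demote→Q1. Q0=[P1,P2] Q1=[P3] Q2=[]
t=7-9: P1@Q0 runs 2, rem=10, I/O yield, promote→Q0. Q0=[P2,P1] Q1=[P3] Q2=[]
t=9-11: P2@Q0 runs 2, rem=3, I/O yield, promote→Q0. Q0=[P1,P2] Q1=[P3] Q2=[]
t=11-13: P1@Q0 runs 2, rem=8, I/O yield, promote→Q0. Q0=[P2,P1] Q1=[P3] Q2=[]
t=13-15: P2@Q0 runs 2, rem=1, I/O yield, promote→Q0. Q0=[P1,P2] Q1=[P3] Q2=[]
t=15-17: P1@Q0 runs 2, rem=6, I/O yield, promote→Q0. Q0=[P2,P1] Q1=[P3] Q2=[]
t=17-18: P2@Q0 runs 1, rem=0, completes. Q0=[P1] Q1=[P3] Q2=[]
t=18-20: P1@Q0 runs 2, rem=4, I/O yield, promote→Q0. Q0=[P1] Q1=[P3] Q2=[]
t=20-22: P1@Q0 runs 2, rem=2, I/O yield, promote→Q0. Q0=[P1] Q1=[P3] Q2=[]
t=22-24: P1@Q0 runs 2, rem=0, completes. Q0=[] Q1=[P3] Q2=[]
t=24-29: P3@Q1 runs 5, rem=7, quantum used, demote→Q2. Q0=[] Q1=[] Q2=[P3]
t=29-36: P3@Q2 runs 7, rem=0, completes. Q0=[] Q1=[] Q2=[]

Answer: P2,P1,P3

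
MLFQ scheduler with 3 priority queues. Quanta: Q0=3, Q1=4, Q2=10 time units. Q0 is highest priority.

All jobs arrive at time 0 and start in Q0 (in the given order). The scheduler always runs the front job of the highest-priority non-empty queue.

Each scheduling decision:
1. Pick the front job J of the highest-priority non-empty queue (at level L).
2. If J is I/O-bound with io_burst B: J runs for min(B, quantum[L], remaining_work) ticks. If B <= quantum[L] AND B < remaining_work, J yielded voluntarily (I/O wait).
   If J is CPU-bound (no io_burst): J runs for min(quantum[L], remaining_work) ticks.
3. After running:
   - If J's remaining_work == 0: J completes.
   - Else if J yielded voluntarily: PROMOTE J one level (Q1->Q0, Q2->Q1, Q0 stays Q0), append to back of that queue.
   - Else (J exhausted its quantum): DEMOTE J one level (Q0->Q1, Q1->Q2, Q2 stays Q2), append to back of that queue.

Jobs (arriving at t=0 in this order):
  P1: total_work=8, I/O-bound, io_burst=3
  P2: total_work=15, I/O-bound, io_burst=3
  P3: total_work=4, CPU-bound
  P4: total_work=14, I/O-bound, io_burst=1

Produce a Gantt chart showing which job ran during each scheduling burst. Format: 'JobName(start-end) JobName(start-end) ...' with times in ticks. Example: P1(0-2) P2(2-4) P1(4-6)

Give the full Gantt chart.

Answer: P1(0-3) P2(3-6) P3(6-9) P4(9-10) P1(10-13) P2(13-16) P4(16-17) P1(17-19) P2(19-22) P4(22-23) P2(23-26) P4(26-27) P2(27-30) P4(30-31) P4(31-32) P4(32-33) P4(33-34) P4(34-35) P4(35-36) P4(36-37) P4(37-38) P4(38-39) P4(39-40) P3(40-41)

Derivation:
t=0-3: P1@Q0 runs 3, rem=5, I/O yield, promote→Q0. Q0=[P2,P3,P4,P1] Q1=[] Q2=[]
t=3-6: P2@Q0 runs 3, rem=12, I/O yield, promote→Q0. Q0=[P3,P4,P1,P2] Q1=[] Q2=[]
t=6-9: P3@Q0 runs 3, rem=1, quantum used, demote→Q1. Q0=[P4,P1,P2] Q1=[P3] Q2=[]
t=9-10: P4@Q0 runs 1, rem=13, I/O yield, promote→Q0. Q0=[P1,P2,P4] Q1=[P3] Q2=[]
t=10-13: P1@Q0 runs 3, rem=2, I/O yield, promote→Q0. Q0=[P2,P4,P1] Q1=[P3] Q2=[]
t=13-16: P2@Q0 runs 3, rem=9, I/O yield, promote→Q0. Q0=[P4,P1,P2] Q1=[P3] Q2=[]
t=16-17: P4@Q0 runs 1, rem=12, I/O yield, promote→Q0. Q0=[P1,P2,P4] Q1=[P3] Q2=[]
t=17-19: P1@Q0 runs 2, rem=0, completes. Q0=[P2,P4] Q1=[P3] Q2=[]
t=19-22: P2@Q0 runs 3, rem=6, I/O yield, promote→Q0. Q0=[P4,P2] Q1=[P3] Q2=[]
t=22-23: P4@Q0 runs 1, rem=11, I/O yield, promote→Q0. Q0=[P2,P4] Q1=[P3] Q2=[]
t=23-26: P2@Q0 runs 3, rem=3, I/O yield, promote→Q0. Q0=[P4,P2] Q1=[P3] Q2=[]
t=26-27: P4@Q0 runs 1, rem=10, I/O yield, promote→Q0. Q0=[P2,P4] Q1=[P3] Q2=[]
t=27-30: P2@Q0 runs 3, rem=0, completes. Q0=[P4] Q1=[P3] Q2=[]
t=30-31: P4@Q0 runs 1, rem=9, I/O yield, promote→Q0. Q0=[P4] Q1=[P3] Q2=[]
t=31-32: P4@Q0 runs 1, rem=8, I/O yield, promote→Q0. Q0=[P4] Q1=[P3] Q2=[]
t=32-33: P4@Q0 runs 1, rem=7, I/O yield, promote→Q0. Q0=[P4] Q1=[P3] Q2=[]
t=33-34: P4@Q0 runs 1, rem=6, I/O yield, promote→Q0. Q0=[P4] Q1=[P3] Q2=[]
t=34-35: P4@Q0 runs 1, rem=5, I/O yield, promote→Q0. Q0=[P4] Q1=[P3] Q2=[]
t=35-36: P4@Q0 runs 1, rem=4, I/O yield, promote→Q0. Q0=[P4] Q1=[P3] Q2=[]
t=36-37: P4@Q0 runs 1, rem=3, I/O yield, promote→Q0. Q0=[P4] Q1=[P3] Q2=[]
t=37-38: P4@Q0 runs 1, rem=2, I/O yield, promote→Q0. Q0=[P4] Q1=[P3] Q2=[]
t=38-39: P4@Q0 runs 1, rem=1, I/O yield, promote→Q0. Q0=[P4] Q1=[P3] Q2=[]
t=39-40: P4@Q0 runs 1, rem=0, completes. Q0=[] Q1=[P3] Q2=[]
t=40-41: P3@Q1 runs 1, rem=0, completes. Q0=[] Q1=[] Q2=[]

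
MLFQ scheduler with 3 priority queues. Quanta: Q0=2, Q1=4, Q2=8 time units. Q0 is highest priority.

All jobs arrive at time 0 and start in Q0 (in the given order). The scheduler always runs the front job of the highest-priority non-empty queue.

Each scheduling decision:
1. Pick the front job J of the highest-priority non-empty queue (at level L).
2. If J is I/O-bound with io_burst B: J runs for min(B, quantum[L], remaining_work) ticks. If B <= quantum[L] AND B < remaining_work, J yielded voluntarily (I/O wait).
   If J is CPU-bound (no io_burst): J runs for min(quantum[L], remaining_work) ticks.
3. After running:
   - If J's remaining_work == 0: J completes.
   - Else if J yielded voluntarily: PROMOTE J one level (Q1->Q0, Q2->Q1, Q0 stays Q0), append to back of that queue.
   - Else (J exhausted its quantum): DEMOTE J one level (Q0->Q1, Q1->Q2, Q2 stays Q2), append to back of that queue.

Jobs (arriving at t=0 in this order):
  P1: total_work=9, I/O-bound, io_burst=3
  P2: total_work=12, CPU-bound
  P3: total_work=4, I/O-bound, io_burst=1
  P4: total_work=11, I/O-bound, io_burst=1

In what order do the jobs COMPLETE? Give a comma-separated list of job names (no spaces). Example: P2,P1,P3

t=0-2: P1@Q0 runs 2, rem=7, quantum used, demote→Q1. Q0=[P2,P3,P4] Q1=[P1] Q2=[]
t=2-4: P2@Q0 runs 2, rem=10, quantum used, demote→Q1. Q0=[P3,P4] Q1=[P1,P2] Q2=[]
t=4-5: P3@Q0 runs 1, rem=3, I/O yield, promote→Q0. Q0=[P4,P3] Q1=[P1,P2] Q2=[]
t=5-6: P4@Q0 runs 1, rem=10, I/O yield, promote→Q0. Q0=[P3,P4] Q1=[P1,P2] Q2=[]
t=6-7: P3@Q0 runs 1, rem=2, I/O yield, promote→Q0. Q0=[P4,P3] Q1=[P1,P2] Q2=[]
t=7-8: P4@Q0 runs 1, rem=9, I/O yield, promote→Q0. Q0=[P3,P4] Q1=[P1,P2] Q2=[]
t=8-9: P3@Q0 runs 1, rem=1, I/O yield, promote→Q0. Q0=[P4,P3] Q1=[P1,P2] Q2=[]
t=9-10: P4@Q0 runs 1, rem=8, I/O yield, promote→Q0. Q0=[P3,P4] Q1=[P1,P2] Q2=[]
t=10-11: P3@Q0 runs 1, rem=0, completes. Q0=[P4] Q1=[P1,P2] Q2=[]
t=11-12: P4@Q0 runs 1, rem=7, I/O yield, promote→Q0. Q0=[P4] Q1=[P1,P2] Q2=[]
t=12-13: P4@Q0 runs 1, rem=6, I/O yield, promote→Q0. Q0=[P4] Q1=[P1,P2] Q2=[]
t=13-14: P4@Q0 runs 1, rem=5, I/O yield, promote→Q0. Q0=[P4] Q1=[P1,P2] Q2=[]
t=14-15: P4@Q0 runs 1, rem=4, I/O yield, promote→Q0. Q0=[P4] Q1=[P1,P2] Q2=[]
t=15-16: P4@Q0 runs 1, rem=3, I/O yield, promote→Q0. Q0=[P4] Q1=[P1,P2] Q2=[]
t=16-17: P4@Q0 runs 1, rem=2, I/O yield, promote→Q0. Q0=[P4] Q1=[P1,P2] Q2=[]
t=17-18: P4@Q0 runs 1, rem=1, I/O yield, promote→Q0. Q0=[P4] Q1=[P1,P2] Q2=[]
t=18-19: P4@Q0 runs 1, rem=0, completes. Q0=[] Q1=[P1,P2] Q2=[]
t=19-22: P1@Q1 runs 3, rem=4, I/O yield, promote→Q0. Q0=[P1] Q1=[P2] Q2=[]
t=22-24: P1@Q0 runs 2, rem=2, quantum used, demote→Q1. Q0=[] Q1=[P2,P1] Q2=[]
t=24-28: P2@Q1 runs 4, rem=6, quantum used, demote→Q2. Q0=[] Q1=[P1] Q2=[P2]
t=28-30: P1@Q1 runs 2, rem=0, completes. Q0=[] Q1=[] Q2=[P2]
t=30-36: P2@Q2 runs 6, rem=0, completes. Q0=[] Q1=[] Q2=[]

Answer: P3,P4,P1,P2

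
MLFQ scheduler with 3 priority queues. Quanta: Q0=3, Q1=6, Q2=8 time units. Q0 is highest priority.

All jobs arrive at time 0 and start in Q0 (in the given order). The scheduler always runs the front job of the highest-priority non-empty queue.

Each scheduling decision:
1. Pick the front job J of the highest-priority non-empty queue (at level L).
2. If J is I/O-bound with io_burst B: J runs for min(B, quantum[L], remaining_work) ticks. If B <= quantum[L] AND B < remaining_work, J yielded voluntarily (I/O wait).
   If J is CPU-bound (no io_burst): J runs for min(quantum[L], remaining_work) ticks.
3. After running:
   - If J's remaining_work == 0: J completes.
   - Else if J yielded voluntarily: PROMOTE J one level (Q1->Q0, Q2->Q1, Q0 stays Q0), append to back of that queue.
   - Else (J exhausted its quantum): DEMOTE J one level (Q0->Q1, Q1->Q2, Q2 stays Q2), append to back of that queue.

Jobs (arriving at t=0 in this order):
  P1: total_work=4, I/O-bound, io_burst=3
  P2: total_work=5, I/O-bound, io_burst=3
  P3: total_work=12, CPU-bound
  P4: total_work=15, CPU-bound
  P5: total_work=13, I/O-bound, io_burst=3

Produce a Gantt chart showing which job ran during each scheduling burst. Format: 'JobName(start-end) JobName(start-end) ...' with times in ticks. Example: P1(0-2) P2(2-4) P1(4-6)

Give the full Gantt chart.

Answer: P1(0-3) P2(3-6) P3(6-9) P4(9-12) P5(12-15) P1(15-16) P2(16-18) P5(18-21) P5(21-24) P5(24-27) P5(27-28) P3(28-34) P4(34-40) P3(40-43) P4(43-49)

Derivation:
t=0-3: P1@Q0 runs 3, rem=1, I/O yield, promote→Q0. Q0=[P2,P3,P4,P5,P1] Q1=[] Q2=[]
t=3-6: P2@Q0 runs 3, rem=2, I/O yield, promote→Q0. Q0=[P3,P4,P5,P1,P2] Q1=[] Q2=[]
t=6-9: P3@Q0 runs 3, rem=9, quantum used, demote→Q1. Q0=[P4,P5,P1,P2] Q1=[P3] Q2=[]
t=9-12: P4@Q0 runs 3, rem=12, quantum used, demote→Q1. Q0=[P5,P1,P2] Q1=[P3,P4] Q2=[]
t=12-15: P5@Q0 runs 3, rem=10, I/O yield, promote→Q0. Q0=[P1,P2,P5] Q1=[P3,P4] Q2=[]
t=15-16: P1@Q0 runs 1, rem=0, completes. Q0=[P2,P5] Q1=[P3,P4] Q2=[]
t=16-18: P2@Q0 runs 2, rem=0, completes. Q0=[P5] Q1=[P3,P4] Q2=[]
t=18-21: P5@Q0 runs 3, rem=7, I/O yield, promote→Q0. Q0=[P5] Q1=[P3,P4] Q2=[]
t=21-24: P5@Q0 runs 3, rem=4, I/O yield, promote→Q0. Q0=[P5] Q1=[P3,P4] Q2=[]
t=24-27: P5@Q0 runs 3, rem=1, I/O yield, promote→Q0. Q0=[P5] Q1=[P3,P4] Q2=[]
t=27-28: P5@Q0 runs 1, rem=0, completes. Q0=[] Q1=[P3,P4] Q2=[]
t=28-34: P3@Q1 runs 6, rem=3, quantum used, demote→Q2. Q0=[] Q1=[P4] Q2=[P3]
t=34-40: P4@Q1 runs 6, rem=6, quantum used, demote→Q2. Q0=[] Q1=[] Q2=[P3,P4]
t=40-43: P3@Q2 runs 3, rem=0, completes. Q0=[] Q1=[] Q2=[P4]
t=43-49: P4@Q2 runs 6, rem=0, completes. Q0=[] Q1=[] Q2=[]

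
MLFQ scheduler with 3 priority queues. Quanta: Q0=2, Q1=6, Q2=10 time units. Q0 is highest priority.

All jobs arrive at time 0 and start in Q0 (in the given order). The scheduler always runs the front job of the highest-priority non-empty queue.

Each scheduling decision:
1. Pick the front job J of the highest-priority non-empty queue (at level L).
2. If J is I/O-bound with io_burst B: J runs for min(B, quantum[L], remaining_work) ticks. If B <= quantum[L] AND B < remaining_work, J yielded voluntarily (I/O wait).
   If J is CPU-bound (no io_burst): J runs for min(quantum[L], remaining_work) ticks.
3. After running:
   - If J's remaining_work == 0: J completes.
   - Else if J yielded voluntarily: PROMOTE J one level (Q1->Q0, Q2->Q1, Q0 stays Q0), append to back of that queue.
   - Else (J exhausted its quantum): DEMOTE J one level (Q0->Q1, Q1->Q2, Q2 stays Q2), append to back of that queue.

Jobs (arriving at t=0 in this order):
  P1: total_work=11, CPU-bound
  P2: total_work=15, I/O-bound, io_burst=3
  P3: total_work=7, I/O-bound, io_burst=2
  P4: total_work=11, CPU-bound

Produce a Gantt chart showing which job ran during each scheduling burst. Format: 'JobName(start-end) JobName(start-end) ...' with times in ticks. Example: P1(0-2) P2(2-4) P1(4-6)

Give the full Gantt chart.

Answer: P1(0-2) P2(2-4) P3(4-6) P4(6-8) P3(8-10) P3(10-12) P3(12-13) P1(13-19) P2(19-22) P2(22-24) P4(24-30) P2(30-33) P2(33-35) P2(35-38) P1(38-41) P4(41-44)

Derivation:
t=0-2: P1@Q0 runs 2, rem=9, quantum used, demote→Q1. Q0=[P2,P3,P4] Q1=[P1] Q2=[]
t=2-4: P2@Q0 runs 2, rem=13, quantum used, demote→Q1. Q0=[P3,P4] Q1=[P1,P2] Q2=[]
t=4-6: P3@Q0 runs 2, rem=5, I/O yield, promote→Q0. Q0=[P4,P3] Q1=[P1,P2] Q2=[]
t=6-8: P4@Q0 runs 2, rem=9, quantum used, demote→Q1. Q0=[P3] Q1=[P1,P2,P4] Q2=[]
t=8-10: P3@Q0 runs 2, rem=3, I/O yield, promote→Q0. Q0=[P3] Q1=[P1,P2,P4] Q2=[]
t=10-12: P3@Q0 runs 2, rem=1, I/O yield, promote→Q0. Q0=[P3] Q1=[P1,P2,P4] Q2=[]
t=12-13: P3@Q0 runs 1, rem=0, completes. Q0=[] Q1=[P1,P2,P4] Q2=[]
t=13-19: P1@Q1 runs 6, rem=3, quantum used, demote→Q2. Q0=[] Q1=[P2,P4] Q2=[P1]
t=19-22: P2@Q1 runs 3, rem=10, I/O yield, promote→Q0. Q0=[P2] Q1=[P4] Q2=[P1]
t=22-24: P2@Q0 runs 2, rem=8, quantum used, demote→Q1. Q0=[] Q1=[P4,P2] Q2=[P1]
t=24-30: P4@Q1 runs 6, rem=3, quantum used, demote→Q2. Q0=[] Q1=[P2] Q2=[P1,P4]
t=30-33: P2@Q1 runs 3, rem=5, I/O yield, promote→Q0. Q0=[P2] Q1=[] Q2=[P1,P4]
t=33-35: P2@Q0 runs 2, rem=3, quantum used, demote→Q1. Q0=[] Q1=[P2] Q2=[P1,P4]
t=35-38: P2@Q1 runs 3, rem=0, completes. Q0=[] Q1=[] Q2=[P1,P4]
t=38-41: P1@Q2 runs 3, rem=0, completes. Q0=[] Q1=[] Q2=[P4]
t=41-44: P4@Q2 runs 3, rem=0, completes. Q0=[] Q1=[] Q2=[]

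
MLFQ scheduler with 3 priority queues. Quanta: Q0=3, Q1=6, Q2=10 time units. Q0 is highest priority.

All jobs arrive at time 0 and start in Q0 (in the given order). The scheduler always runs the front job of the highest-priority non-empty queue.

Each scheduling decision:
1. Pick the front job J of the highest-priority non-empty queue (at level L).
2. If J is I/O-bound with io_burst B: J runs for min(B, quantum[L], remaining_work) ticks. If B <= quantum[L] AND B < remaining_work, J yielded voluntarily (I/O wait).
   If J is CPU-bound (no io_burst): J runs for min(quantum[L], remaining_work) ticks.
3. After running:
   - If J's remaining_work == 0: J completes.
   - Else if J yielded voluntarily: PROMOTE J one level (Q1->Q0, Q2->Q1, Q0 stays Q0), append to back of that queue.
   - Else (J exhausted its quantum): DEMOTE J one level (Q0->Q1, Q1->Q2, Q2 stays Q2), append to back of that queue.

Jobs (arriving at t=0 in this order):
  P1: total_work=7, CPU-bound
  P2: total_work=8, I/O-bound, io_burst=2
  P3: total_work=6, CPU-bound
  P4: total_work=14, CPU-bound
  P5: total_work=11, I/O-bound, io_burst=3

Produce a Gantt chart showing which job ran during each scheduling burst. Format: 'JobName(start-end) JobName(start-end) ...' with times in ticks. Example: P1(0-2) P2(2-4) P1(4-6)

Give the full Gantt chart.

Answer: P1(0-3) P2(3-5) P3(5-8) P4(8-11) P5(11-14) P2(14-16) P5(16-19) P2(19-21) P5(21-24) P2(24-26) P5(26-28) P1(28-32) P3(32-35) P4(35-41) P4(41-46)

Derivation:
t=0-3: P1@Q0 runs 3, rem=4, quantum used, demote→Q1. Q0=[P2,P3,P4,P5] Q1=[P1] Q2=[]
t=3-5: P2@Q0 runs 2, rem=6, I/O yield, promote→Q0. Q0=[P3,P4,P5,P2] Q1=[P1] Q2=[]
t=5-8: P3@Q0 runs 3, rem=3, quantum used, demote→Q1. Q0=[P4,P5,P2] Q1=[P1,P3] Q2=[]
t=8-11: P4@Q0 runs 3, rem=11, quantum used, demote→Q1. Q0=[P5,P2] Q1=[P1,P3,P4] Q2=[]
t=11-14: P5@Q0 runs 3, rem=8, I/O yield, promote→Q0. Q0=[P2,P5] Q1=[P1,P3,P4] Q2=[]
t=14-16: P2@Q0 runs 2, rem=4, I/O yield, promote→Q0. Q0=[P5,P2] Q1=[P1,P3,P4] Q2=[]
t=16-19: P5@Q0 runs 3, rem=5, I/O yield, promote→Q0. Q0=[P2,P5] Q1=[P1,P3,P4] Q2=[]
t=19-21: P2@Q0 runs 2, rem=2, I/O yield, promote→Q0. Q0=[P5,P2] Q1=[P1,P3,P4] Q2=[]
t=21-24: P5@Q0 runs 3, rem=2, I/O yield, promote→Q0. Q0=[P2,P5] Q1=[P1,P3,P4] Q2=[]
t=24-26: P2@Q0 runs 2, rem=0, completes. Q0=[P5] Q1=[P1,P3,P4] Q2=[]
t=26-28: P5@Q0 runs 2, rem=0, completes. Q0=[] Q1=[P1,P3,P4] Q2=[]
t=28-32: P1@Q1 runs 4, rem=0, completes. Q0=[] Q1=[P3,P4] Q2=[]
t=32-35: P3@Q1 runs 3, rem=0, completes. Q0=[] Q1=[P4] Q2=[]
t=35-41: P4@Q1 runs 6, rem=5, quantum used, demote→Q2. Q0=[] Q1=[] Q2=[P4]
t=41-46: P4@Q2 runs 5, rem=0, completes. Q0=[] Q1=[] Q2=[]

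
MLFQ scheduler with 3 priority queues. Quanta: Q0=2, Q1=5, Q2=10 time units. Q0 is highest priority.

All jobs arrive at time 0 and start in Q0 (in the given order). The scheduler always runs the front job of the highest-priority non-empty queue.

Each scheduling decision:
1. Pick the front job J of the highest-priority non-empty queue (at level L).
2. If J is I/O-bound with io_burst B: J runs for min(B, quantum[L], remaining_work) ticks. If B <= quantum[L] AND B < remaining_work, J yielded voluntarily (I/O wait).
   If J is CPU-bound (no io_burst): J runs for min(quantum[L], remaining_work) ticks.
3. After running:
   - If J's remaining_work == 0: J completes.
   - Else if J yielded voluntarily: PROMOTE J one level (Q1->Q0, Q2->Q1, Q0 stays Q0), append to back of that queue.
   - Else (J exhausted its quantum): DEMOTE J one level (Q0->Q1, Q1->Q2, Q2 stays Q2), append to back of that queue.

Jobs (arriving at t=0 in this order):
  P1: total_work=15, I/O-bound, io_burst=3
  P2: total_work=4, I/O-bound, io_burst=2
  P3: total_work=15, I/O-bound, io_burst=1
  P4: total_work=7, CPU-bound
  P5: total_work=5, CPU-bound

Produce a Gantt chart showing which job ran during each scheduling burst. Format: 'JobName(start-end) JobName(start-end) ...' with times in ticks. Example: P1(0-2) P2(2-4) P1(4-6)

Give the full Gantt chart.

Answer: P1(0-2) P2(2-4) P3(4-5) P4(5-7) P5(7-9) P2(9-11) P3(11-12) P3(12-13) P3(13-14) P3(14-15) P3(15-16) P3(16-17) P3(17-18) P3(18-19) P3(19-20) P3(20-21) P3(21-22) P3(22-23) P3(23-24) P3(24-25) P1(25-28) P1(28-30) P4(30-35) P5(35-38) P1(38-41) P1(41-43) P1(43-46)

Derivation:
t=0-2: P1@Q0 runs 2, rem=13, quantum used, demote→Q1. Q0=[P2,P3,P4,P5] Q1=[P1] Q2=[]
t=2-4: P2@Q0 runs 2, rem=2, I/O yield, promote→Q0. Q0=[P3,P4,P5,P2] Q1=[P1] Q2=[]
t=4-5: P3@Q0 runs 1, rem=14, I/O yield, promote→Q0. Q0=[P4,P5,P2,P3] Q1=[P1] Q2=[]
t=5-7: P4@Q0 runs 2, rem=5, quantum used, demote→Q1. Q0=[P5,P2,P3] Q1=[P1,P4] Q2=[]
t=7-9: P5@Q0 runs 2, rem=3, quantum used, demote→Q1. Q0=[P2,P3] Q1=[P1,P4,P5] Q2=[]
t=9-11: P2@Q0 runs 2, rem=0, completes. Q0=[P3] Q1=[P1,P4,P5] Q2=[]
t=11-12: P3@Q0 runs 1, rem=13, I/O yield, promote→Q0. Q0=[P3] Q1=[P1,P4,P5] Q2=[]
t=12-13: P3@Q0 runs 1, rem=12, I/O yield, promote→Q0. Q0=[P3] Q1=[P1,P4,P5] Q2=[]
t=13-14: P3@Q0 runs 1, rem=11, I/O yield, promote→Q0. Q0=[P3] Q1=[P1,P4,P5] Q2=[]
t=14-15: P3@Q0 runs 1, rem=10, I/O yield, promote→Q0. Q0=[P3] Q1=[P1,P4,P5] Q2=[]
t=15-16: P3@Q0 runs 1, rem=9, I/O yield, promote→Q0. Q0=[P3] Q1=[P1,P4,P5] Q2=[]
t=16-17: P3@Q0 runs 1, rem=8, I/O yield, promote→Q0. Q0=[P3] Q1=[P1,P4,P5] Q2=[]
t=17-18: P3@Q0 runs 1, rem=7, I/O yield, promote→Q0. Q0=[P3] Q1=[P1,P4,P5] Q2=[]
t=18-19: P3@Q0 runs 1, rem=6, I/O yield, promote→Q0. Q0=[P3] Q1=[P1,P4,P5] Q2=[]
t=19-20: P3@Q0 runs 1, rem=5, I/O yield, promote→Q0. Q0=[P3] Q1=[P1,P4,P5] Q2=[]
t=20-21: P3@Q0 runs 1, rem=4, I/O yield, promote→Q0. Q0=[P3] Q1=[P1,P4,P5] Q2=[]
t=21-22: P3@Q0 runs 1, rem=3, I/O yield, promote→Q0. Q0=[P3] Q1=[P1,P4,P5] Q2=[]
t=22-23: P3@Q0 runs 1, rem=2, I/O yield, promote→Q0. Q0=[P3] Q1=[P1,P4,P5] Q2=[]
t=23-24: P3@Q0 runs 1, rem=1, I/O yield, promote→Q0. Q0=[P3] Q1=[P1,P4,P5] Q2=[]
t=24-25: P3@Q0 runs 1, rem=0, completes. Q0=[] Q1=[P1,P4,P5] Q2=[]
t=25-28: P1@Q1 runs 3, rem=10, I/O yield, promote→Q0. Q0=[P1] Q1=[P4,P5] Q2=[]
t=28-30: P1@Q0 runs 2, rem=8, quantum used, demote→Q1. Q0=[] Q1=[P4,P5,P1] Q2=[]
t=30-35: P4@Q1 runs 5, rem=0, completes. Q0=[] Q1=[P5,P1] Q2=[]
t=35-38: P5@Q1 runs 3, rem=0, completes. Q0=[] Q1=[P1] Q2=[]
t=38-41: P1@Q1 runs 3, rem=5, I/O yield, promote→Q0. Q0=[P1] Q1=[] Q2=[]
t=41-43: P1@Q0 runs 2, rem=3, quantum used, demote→Q1. Q0=[] Q1=[P1] Q2=[]
t=43-46: P1@Q1 runs 3, rem=0, completes. Q0=[] Q1=[] Q2=[]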